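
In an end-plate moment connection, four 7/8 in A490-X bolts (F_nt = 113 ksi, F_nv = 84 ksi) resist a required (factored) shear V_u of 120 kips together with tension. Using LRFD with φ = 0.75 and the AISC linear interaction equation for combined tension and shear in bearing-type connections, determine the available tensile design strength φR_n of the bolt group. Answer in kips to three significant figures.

104 kips

A_b = π·0.875²/4 = 0.6013 in²; f_rv = 120 / (4 × 0.6013) = 49.89 ksi.
F'_nt = 1.3 F_nt − (F_nt / φF_nv) f_rv = 1.3·113 − (113/(0.75·84))·49.89 = 57.41 ksi, capped at F_nt → F'_nt = 57.41 ksi.
R_n = F'_nt · A_b · n = 57.41 × 0.6013 × 4 = 138.1 kips.
Design strength φR_n = 0.75 × 138.1 = 104 kips.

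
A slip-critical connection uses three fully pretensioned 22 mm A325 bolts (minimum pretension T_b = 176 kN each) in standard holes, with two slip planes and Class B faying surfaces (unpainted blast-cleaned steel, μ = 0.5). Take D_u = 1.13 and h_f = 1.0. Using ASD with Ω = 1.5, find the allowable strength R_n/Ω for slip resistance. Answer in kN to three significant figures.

R_n = μ · D_u · h_f · T_b · n_s · n_b = 0.5 × 1.13 × 1.0 × 176 × 2 × 3 = 596.6 kN.
Allowable strength R_n/Ω = 596.6 / 1.5 = 398 kN.

398 kN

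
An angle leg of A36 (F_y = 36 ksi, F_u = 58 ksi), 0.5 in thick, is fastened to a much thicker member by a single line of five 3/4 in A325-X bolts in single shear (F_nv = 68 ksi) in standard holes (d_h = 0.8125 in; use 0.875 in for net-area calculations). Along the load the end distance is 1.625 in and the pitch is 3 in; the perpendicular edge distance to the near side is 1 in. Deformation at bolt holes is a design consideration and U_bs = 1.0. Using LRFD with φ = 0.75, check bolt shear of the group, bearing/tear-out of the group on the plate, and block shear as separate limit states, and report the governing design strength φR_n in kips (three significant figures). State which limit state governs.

113 kips (bolt shear governs)

Bolt shear: A_b = π·0.75²/4 = 0.4418 in²; R_n = 68 × 0.4418 × 5 × 1 = 150.2 kips → 0.75 × 150.2 = 113 kips.
Bearing: edge l_c = 1.219, r_n = 42.41 kips; interior l_c = 2.188, r_n = 52.2 kips; R_n = 42.41 + 4·52.2 = 251.2 kips → 188 kips.
Block shear: A_gv = 6.812, A_nv = 4.844, A_nt = 0.2812 in²; R_n = min(0.6F_uA_nv, 0.6F_yA_gv) + U_bs·F_u·A_nt = 163.5 kips → 123 kips.
Bolt shear governs: 113 kips.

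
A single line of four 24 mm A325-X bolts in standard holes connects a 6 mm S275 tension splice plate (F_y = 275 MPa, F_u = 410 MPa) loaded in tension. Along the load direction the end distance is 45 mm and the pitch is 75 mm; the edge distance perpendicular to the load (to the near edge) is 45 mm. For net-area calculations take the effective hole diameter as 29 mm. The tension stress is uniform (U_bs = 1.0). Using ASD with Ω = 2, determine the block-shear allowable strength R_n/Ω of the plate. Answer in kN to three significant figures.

162 kN

Shear plane L_v = 45 + 3·75 = 270 mm; A_gv = 270 × 6 = 1620 mm².
A_nv = (270 − 3.5·29) × 6 = 1011 mm².
A_nt = (45 − 0.5·29) × 6 = 183 mm².
0.6 F_u A_nv = 248.7 kN; 0.6 F_y A_gv = 267.3 kN → shear rupture governs the shear term.
R_n = 248.7 + 1.0 × 410 × 183 / 1000 = 323.7 kN.
Allowable strength R_n/Ω = 323.7 / 2 = 162 kN.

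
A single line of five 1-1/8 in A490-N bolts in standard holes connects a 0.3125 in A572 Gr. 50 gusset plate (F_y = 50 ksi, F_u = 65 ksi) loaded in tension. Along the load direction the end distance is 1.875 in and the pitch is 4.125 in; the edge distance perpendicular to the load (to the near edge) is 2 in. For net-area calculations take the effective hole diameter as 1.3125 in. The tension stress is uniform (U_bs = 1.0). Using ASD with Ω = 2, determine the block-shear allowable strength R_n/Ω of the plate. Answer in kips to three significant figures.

Shear plane L_v = 1.875 + 4·4.125 = 18.38 in; A_gv = 18.38 × 0.3125 = 5.742 in².
A_nv = (18.38 − 4.5·1.3125) × 0.3125 = 3.896 in².
A_nt = (2 − 0.5·1.3125) × 0.3125 = 0.4199 in².
0.6 F_u A_nv = 152 kips; 0.6 F_y A_gv = 172.3 kips → shear rupture governs the shear term.
R_n = 152 + 1.0 × 65 × 0.4199 = 179.3 kips.
Allowable strength R_n/Ω = 179.3 / 2 = 89.6 kips.

89.6 kips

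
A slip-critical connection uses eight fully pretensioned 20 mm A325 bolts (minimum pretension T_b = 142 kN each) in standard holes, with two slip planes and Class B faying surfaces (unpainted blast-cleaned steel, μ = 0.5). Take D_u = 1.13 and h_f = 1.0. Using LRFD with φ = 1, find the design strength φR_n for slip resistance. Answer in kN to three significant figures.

R_n = μ · D_u · h_f · T_b · n_s · n_b = 0.5 × 1.13 × 1.0 × 142 × 2 × 8 = 1284 kN.
Design strength φR_n = 1 × 1284 = 1280 kN.

1280 kN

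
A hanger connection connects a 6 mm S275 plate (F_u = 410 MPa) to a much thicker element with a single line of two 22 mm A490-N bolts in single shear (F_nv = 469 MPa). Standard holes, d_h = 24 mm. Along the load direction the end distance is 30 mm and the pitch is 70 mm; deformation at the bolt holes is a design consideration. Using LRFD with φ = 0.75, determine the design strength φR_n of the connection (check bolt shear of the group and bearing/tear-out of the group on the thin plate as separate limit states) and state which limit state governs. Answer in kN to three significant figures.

Bolt shear: A_b = π·22²/4 = 380.1 mm²; R_n = 469 × 380.1 × 2 × 1 / 1000 = 356.6 kN → 0.75 × 356.6 = 267 kN.
Bearing (1.2 l_c t F_u ≤ 2.4 d t F_u): upper limit = 2.4·22·6·410 / 1000 = 129.9 kN.
  Edge l_c = 30 − 24/2 = 18 → r_n = 53.14 kN; interior l_c = 70 − 24 = 46 → r_n = 129.9 kN.
  R_n,bearing = 1·53.14 + 1·129.9 = 183 kN → 0.75 × 183 = 137 kN.
Bearing governs: 137 kN.

137 kN (bearing governs)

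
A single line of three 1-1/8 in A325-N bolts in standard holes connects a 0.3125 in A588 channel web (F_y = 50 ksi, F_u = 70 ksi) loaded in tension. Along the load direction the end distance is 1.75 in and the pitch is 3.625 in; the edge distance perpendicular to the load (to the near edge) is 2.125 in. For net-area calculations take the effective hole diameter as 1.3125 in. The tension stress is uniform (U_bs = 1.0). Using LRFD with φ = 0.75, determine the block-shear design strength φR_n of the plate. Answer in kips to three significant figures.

80.4 kips

Shear plane L_v = 1.75 + 2·3.625 = 9 in; A_gv = 9 × 0.3125 = 2.812 in².
A_nv = (9 − 2.5·1.3125) × 0.3125 = 1.787 in².
A_nt = (2.125 − 0.5·1.3125) × 0.3125 = 0.459 in².
0.6 F_u A_nv = 75.06 kips; 0.6 F_y A_gv = 84.38 kips → shear rupture governs the shear term.
R_n = 75.06 + 1.0 × 70 × 0.459 = 107.2 kips.
Design strength φR_n = 0.75 × 107.2 = 80.4 kips.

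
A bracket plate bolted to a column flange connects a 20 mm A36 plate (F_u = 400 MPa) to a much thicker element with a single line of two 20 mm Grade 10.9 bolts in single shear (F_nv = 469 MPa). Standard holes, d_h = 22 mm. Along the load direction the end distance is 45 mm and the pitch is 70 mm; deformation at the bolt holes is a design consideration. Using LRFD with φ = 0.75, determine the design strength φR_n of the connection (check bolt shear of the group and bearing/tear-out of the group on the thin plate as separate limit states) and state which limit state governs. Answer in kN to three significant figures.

Bolt shear: A_b = π·20²/4 = 314.2 mm²; R_n = 469 × 314.2 × 2 × 1 / 1000 = 294.7 kN → 0.75 × 294.7 = 221 kN.
Bearing (1.2 l_c t F_u ≤ 2.4 d t F_u): upper limit = 2.4·20·20·400 / 1000 = 384 kN.
  Edge l_c = 45 − 22/2 = 34 → r_n = 326.4 kN; interior l_c = 70 − 22 = 48 → r_n = 384 kN.
  R_n,bearing = 1·326.4 + 1·384 = 710.4 kN → 0.75 × 710.4 = 533 kN.
Bolt shear governs: 221 kN.

221 kN (bolt shear governs)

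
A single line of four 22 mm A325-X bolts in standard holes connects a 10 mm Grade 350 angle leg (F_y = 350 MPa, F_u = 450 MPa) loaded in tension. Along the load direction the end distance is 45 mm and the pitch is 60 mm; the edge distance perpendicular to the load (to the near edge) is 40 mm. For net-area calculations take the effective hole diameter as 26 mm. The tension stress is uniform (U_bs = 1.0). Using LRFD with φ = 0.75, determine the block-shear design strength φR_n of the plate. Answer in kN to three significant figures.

Shear plane L_v = 45 + 3·60 = 225 mm; A_gv = 225 × 10 = 2250 mm².
A_nv = (225 − 3.5·26) × 10 = 1340 mm².
A_nt = (40 − 0.5·26) × 10 = 270 mm².
0.6 F_u A_nv = 361.8 kN; 0.6 F_y A_gv = 472.5 kN → shear rupture governs the shear term.
R_n = 361.8 + 1.0 × 450 × 270 / 1000 = 483.3 kN.
Design strength φR_n = 0.75 × 483.3 = 362 kN.

362 kN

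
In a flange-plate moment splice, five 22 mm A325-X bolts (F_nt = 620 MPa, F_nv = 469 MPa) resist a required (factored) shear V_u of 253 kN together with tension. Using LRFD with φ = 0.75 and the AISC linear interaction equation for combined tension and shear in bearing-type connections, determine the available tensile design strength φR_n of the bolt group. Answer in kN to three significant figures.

A_b = π·22²/4 = 380.1 mm²; f_rv = 253 × 1000 / (5 × 380.1) = 133.1 MPa.
F'_nt = 1.3 F_nt − (F_nt / φF_nv) f_rv = 1.3·620 − (620/(0.75·469))·133.1 = 571.4 MPa, capped at F_nt → F'_nt = 571.4 MPa.
R_n = F'_nt · A_b · n = 571.4 × 380.1 × 5 / 1000 = 1086 kN.
Design strength φR_n = 0.75 × 1086 = 814 kN.

814 kN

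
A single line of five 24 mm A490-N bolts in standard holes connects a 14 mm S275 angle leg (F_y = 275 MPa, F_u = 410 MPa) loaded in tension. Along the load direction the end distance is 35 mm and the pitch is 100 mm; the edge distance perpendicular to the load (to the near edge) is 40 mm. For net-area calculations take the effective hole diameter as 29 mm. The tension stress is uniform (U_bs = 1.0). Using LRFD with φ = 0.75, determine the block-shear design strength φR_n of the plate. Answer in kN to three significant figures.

Shear plane L_v = 35 + 4·100 = 435 mm; A_gv = 435 × 14 = 6090 mm².
A_nv = (435 − 4.5·29) × 14 = 4263 mm².
A_nt = (40 − 0.5·29) × 14 = 357 mm².
0.6 F_u A_nv = 1049 kN; 0.6 F_y A_gv = 1005 kN → shear yielding governs the shear term.
R_n = 1005 + 1.0 × 410 × 357 / 1000 = 1151 kN.
Design strength φR_n = 0.75 × 1151 = 863 kN.

863 kN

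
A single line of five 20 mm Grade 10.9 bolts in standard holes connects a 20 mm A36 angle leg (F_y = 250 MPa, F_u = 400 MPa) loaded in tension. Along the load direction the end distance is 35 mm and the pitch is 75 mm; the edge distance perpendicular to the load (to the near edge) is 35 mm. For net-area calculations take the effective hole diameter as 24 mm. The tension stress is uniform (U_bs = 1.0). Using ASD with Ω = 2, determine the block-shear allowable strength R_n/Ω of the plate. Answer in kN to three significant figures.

594 kN

Shear plane L_v = 35 + 4·75 = 335 mm; A_gv = 335 × 20 = 6700 mm².
A_nv = (335 − 4.5·24) × 20 = 4540 mm².
A_nt = (35 − 0.5·24) × 20 = 460 mm².
0.6 F_u A_nv = 1090 kN; 0.6 F_y A_gv = 1005 kN → shear yielding governs the shear term.
R_n = 1005 + 1.0 × 400 × 460 / 1000 = 1189 kN.
Allowable strength R_n/Ω = 1189 / 2 = 594 kN.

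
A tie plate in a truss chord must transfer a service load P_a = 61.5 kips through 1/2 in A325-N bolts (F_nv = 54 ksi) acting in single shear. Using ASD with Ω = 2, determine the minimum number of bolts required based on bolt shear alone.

12 bolts

A_b = π·0.5²/4 = 0.1963 in².
Per-bolt allowable strength R_n/Ω = 54 × 0.1963 × 1 / 2 = 5.301 kips.
n ≥ 61.5 / 5.301 = 11.6 → use 12 bolts.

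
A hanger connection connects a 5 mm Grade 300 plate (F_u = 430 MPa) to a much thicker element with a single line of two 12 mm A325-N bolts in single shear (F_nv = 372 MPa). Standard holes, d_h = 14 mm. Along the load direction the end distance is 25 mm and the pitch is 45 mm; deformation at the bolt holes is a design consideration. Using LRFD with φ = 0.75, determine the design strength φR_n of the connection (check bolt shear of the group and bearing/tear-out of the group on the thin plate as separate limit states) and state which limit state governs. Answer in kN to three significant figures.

63.1 kN (bolt shear governs)

Bolt shear: A_b = π·12²/4 = 113.1 mm²; R_n = 372 × 113.1 × 2 × 1 / 1000 = 84.14 kN → 0.75 × 84.14 = 63.1 kN.
Bearing (1.2 l_c t F_u ≤ 2.4 d t F_u): upper limit = 2.4·12·5·430 / 1000 = 61.92 kN.
  Edge l_c = 25 − 14/2 = 18 → r_n = 46.44 kN; interior l_c = 45 − 14 = 31 → r_n = 61.92 kN.
  R_n,bearing = 1·46.44 + 1·61.92 = 108.4 kN → 0.75 × 108.4 = 81.3 kN.
Bolt shear governs: 63.1 kN.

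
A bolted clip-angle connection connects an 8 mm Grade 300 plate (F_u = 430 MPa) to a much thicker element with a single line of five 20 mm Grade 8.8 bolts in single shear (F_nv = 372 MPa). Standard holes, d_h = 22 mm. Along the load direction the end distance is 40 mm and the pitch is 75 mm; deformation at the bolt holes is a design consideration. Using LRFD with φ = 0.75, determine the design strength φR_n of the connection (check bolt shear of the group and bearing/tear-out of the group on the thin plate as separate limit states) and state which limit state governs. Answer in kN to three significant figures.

438 kN (bolt shear governs)

Bolt shear: A_b = π·20²/4 = 314.2 mm²; R_n = 372 × 314.2 × 5 × 1 / 1000 = 584.3 kN → 0.75 × 584.3 = 438 kN.
Bearing (1.2 l_c t F_u ≤ 2.4 d t F_u): upper limit = 2.4·20·8·430 / 1000 = 165.1 kN.
  Edge l_c = 40 − 22/2 = 29 → r_n = 119.7 kN; interior l_c = 75 − 22 = 53 → r_n = 165.1 kN.
  R_n,bearing = 1·119.7 + 4·165.1 = 780.2 kN → 0.75 × 780.2 = 585 kN.
Bolt shear governs: 438 kN.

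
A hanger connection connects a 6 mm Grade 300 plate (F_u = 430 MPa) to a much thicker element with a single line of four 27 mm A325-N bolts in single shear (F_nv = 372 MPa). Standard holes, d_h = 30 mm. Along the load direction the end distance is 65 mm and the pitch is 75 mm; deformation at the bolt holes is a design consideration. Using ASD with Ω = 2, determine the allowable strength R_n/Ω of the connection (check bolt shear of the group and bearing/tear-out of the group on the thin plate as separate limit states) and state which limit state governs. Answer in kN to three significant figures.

Bolt shear: A_b = π·27²/4 = 572.6 mm²; R_n = 372 × 572.6 × 4 × 1 / 1000 = 852 kN → 852 / 2 = 426 kN.
Bearing (1.2 l_c t F_u ≤ 2.4 d t F_u): upper limit = 2.4·27·6·430 / 1000 = 167.2 kN.
  Edge l_c = 65 − 30/2 = 50 → r_n = 154.8 kN; interior l_c = 75 − 30 = 45 → r_n = 139.3 kN.
  R_n,bearing = 1·154.8 + 3·139.3 = 572.8 kN → 572.8 / 2 = 286 kN.
Bearing governs: 286 kN.

286 kN (bearing governs)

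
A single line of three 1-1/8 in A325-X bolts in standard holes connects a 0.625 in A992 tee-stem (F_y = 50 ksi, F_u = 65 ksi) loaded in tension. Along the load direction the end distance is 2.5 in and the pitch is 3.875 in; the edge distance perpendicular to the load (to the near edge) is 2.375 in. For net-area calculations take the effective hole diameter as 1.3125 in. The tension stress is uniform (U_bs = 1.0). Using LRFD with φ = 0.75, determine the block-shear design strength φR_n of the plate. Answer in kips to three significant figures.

180 kips

Shear plane L_v = 2.5 + 2·3.875 = 10.25 in; A_gv = 10.25 × 0.625 = 6.406 in².
A_nv = (10.25 − 2.5·1.3125) × 0.625 = 4.355 in².
A_nt = (2.375 − 0.5·1.3125) × 0.625 = 1.074 in².
0.6 F_u A_nv = 169.9 kips; 0.6 F_y A_gv = 192.2 kips → shear rupture governs the shear term.
R_n = 169.9 + 1.0 × 65 × 1.074 = 239.7 kips.
Design strength φR_n = 0.75 × 239.7 = 180 kips.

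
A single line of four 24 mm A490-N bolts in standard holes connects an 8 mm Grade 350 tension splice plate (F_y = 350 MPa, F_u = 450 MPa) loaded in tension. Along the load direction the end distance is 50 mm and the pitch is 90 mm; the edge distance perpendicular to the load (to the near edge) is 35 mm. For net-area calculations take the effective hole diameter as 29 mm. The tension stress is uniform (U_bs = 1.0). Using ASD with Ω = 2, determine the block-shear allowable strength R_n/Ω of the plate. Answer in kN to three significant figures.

273 kN

Shear plane L_v = 50 + 3·90 = 320 mm; A_gv = 320 × 8 = 2560 mm².
A_nv = (320 − 3.5·29) × 8 = 1748 mm².
A_nt = (35 − 0.5·29) × 8 = 164 mm².
0.6 F_u A_nv = 472 kN; 0.6 F_y A_gv = 537.6 kN → shear rupture governs the shear term.
R_n = 472 + 1.0 × 450 × 164 / 1000 = 545.8 kN.
Allowable strength R_n/Ω = 545.8 / 2 = 273 kN.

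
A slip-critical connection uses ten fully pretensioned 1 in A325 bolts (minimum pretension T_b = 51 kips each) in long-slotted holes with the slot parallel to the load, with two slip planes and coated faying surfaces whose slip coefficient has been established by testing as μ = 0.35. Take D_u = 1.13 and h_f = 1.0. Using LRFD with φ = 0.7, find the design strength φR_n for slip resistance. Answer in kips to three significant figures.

282 kips

R_n = μ · D_u · h_f · T_b · n_s · n_b = 0.35 × 1.13 × 1.0 × 51 × 2 × 10 = 403.4 kips.
Design strength φR_n = 0.7 × 403.4 = 282 kips.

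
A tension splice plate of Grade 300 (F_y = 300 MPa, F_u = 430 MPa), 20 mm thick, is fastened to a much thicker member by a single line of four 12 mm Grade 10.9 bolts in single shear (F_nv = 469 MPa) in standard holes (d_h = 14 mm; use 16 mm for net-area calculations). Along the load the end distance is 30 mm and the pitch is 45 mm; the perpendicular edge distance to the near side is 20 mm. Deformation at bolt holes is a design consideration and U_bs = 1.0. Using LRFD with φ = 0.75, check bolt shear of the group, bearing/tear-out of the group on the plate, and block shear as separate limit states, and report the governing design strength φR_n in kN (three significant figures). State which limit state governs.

Bolt shear: A_b = π·12²/4 = 113.1 mm²; R_n = 469 × 113.1 × 4 × 1 / 1000 = 212.2 kN → 0.75 × 212.2 = 159 kN.
Bearing: edge l_c = 23, r_n = 237.4 kN; interior l_c = 31, r_n = 247.7 kN; R_n = 237.4 + 3·247.7 = 980.4 kN → 735 kN.
Block shear: A_gv = 3300, A_nv = 2180, A_nt = 240 mm²; R_n = min(0.6F_uA_nv, 0.6F_yA_gv) + U_bs·F_u·A_nt = 665.6 kN → 499 kN.
Bolt shear governs: 159 kN.

159 kN (bolt shear governs)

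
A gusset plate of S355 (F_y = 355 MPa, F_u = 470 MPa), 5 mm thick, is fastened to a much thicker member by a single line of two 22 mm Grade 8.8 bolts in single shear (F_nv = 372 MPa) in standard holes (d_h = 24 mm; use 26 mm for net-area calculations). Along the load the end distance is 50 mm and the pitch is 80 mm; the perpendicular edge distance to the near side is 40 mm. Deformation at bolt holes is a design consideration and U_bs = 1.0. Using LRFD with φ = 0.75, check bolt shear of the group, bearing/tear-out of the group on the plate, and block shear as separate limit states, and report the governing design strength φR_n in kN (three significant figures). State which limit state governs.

144 kN (block shear governs)

Bolt shear: A_b = π·22²/4 = 380.1 mm²; R_n = 372 × 380.1 × 2 × 1 / 1000 = 282.8 kN → 0.75 × 282.8 = 212 kN.
Bearing: edge l_c = 38, r_n = 107.2 kN; interior l_c = 56, r_n = 124.1 kN; R_n = 107.2 + 1·124.1 = 231.2 kN → 173 kN.
Block shear: A_gv = 650, A_nv = 455, A_nt = 135 mm²; R_n = min(0.6F_uA_nv, 0.6F_yA_gv) + U_bs·F_u·A_nt = 191.8 kN → 144 kN.
Block shear governs: 144 kN.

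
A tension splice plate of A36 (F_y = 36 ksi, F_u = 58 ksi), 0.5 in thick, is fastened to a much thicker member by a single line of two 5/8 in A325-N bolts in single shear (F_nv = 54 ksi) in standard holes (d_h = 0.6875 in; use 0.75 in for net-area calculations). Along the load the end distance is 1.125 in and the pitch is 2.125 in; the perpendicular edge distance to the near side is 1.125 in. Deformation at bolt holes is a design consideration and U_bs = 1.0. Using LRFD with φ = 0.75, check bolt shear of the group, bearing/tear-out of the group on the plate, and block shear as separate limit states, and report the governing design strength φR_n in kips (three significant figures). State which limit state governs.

Bolt shear: A_b = π·0.625²/4 = 0.3068 in²; R_n = 54 × 0.3068 × 2 × 1 = 33.13 kips → 0.75 × 33.13 = 24.9 kips.
Bearing: edge l_c = 0.7812, r_n = 27.19 kips; interior l_c = 1.438, r_n = 43.5 kips; R_n = 27.19 + 1·43.5 = 70.69 kips → 53 kips.
Block shear: A_gv = 1.625, A_nv = 1.062, A_nt = 0.375 in²; R_n = min(0.6F_uA_nv, 0.6F_yA_gv) + U_bs·F_u·A_nt = 56.85 kips → 42.6 kips.
Bolt shear governs: 24.9 kips.

24.9 kips (bolt shear governs)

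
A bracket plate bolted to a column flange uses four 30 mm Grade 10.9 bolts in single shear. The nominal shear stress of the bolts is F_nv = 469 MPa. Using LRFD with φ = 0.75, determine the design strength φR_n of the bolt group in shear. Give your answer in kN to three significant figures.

A_b = π × 30² / 4 = 706.9 mm².
R_n = F_nv · A_b · n · n_s = 469 × 706.9 × 4 × 1 / 1000 = 1326 kN.
Design strength φR_n = 0.75 × 1326 = 995 kN.

995 kN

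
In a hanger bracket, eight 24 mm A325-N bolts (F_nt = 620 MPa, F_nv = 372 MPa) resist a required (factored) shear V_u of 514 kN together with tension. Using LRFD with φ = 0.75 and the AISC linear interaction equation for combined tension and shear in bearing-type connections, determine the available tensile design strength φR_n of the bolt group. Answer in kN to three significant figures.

A_b = π·24²/4 = 452.4 mm²; f_rv = 514 × 1000 / (8 × 452.4) = 142 MPa.
F'_nt = 1.3 F_nt − (F_nt / φF_nv) f_rv = 1.3·620 − (620/(0.75·372))·142 = 490.4 MPa, capped at F_nt → F'_nt = 490.4 MPa.
R_n = F'_nt · A_b · n = 490.4 × 452.4 × 8 / 1000 = 1775 kN.
Design strength φR_n = 0.75 × 1775 = 1330 kN.

1330 kN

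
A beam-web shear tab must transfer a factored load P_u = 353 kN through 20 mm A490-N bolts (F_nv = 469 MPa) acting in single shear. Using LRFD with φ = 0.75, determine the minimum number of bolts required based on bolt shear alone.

A_b = π·20²/4 = 314.2 mm².
Per-bolt design strength φR_n = 0.75 × 469 × 314.2 × 1 / 1000 = 110.5 kN.
n ≥ 353 / 110.5 = 3.194 → use 4 bolts.

4 bolts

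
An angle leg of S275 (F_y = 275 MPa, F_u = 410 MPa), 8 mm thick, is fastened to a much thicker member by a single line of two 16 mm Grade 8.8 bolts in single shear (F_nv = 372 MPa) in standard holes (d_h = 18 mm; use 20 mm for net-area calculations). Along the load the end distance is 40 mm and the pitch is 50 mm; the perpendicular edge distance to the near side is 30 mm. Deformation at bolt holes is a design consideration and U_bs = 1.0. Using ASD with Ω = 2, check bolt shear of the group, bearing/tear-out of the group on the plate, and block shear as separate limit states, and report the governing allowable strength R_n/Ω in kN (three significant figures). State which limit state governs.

Bolt shear: A_b = π·16²/4 = 201.1 mm²; R_n = 372 × 201.1 × 2 × 1 / 1000 = 149.6 kN → 149.6 / 2 = 74.8 kN.
Bearing: edge l_c = 31, r_n = 122 kN; interior l_c = 32, r_n = 126 kN; R_n = 122 + 1·126 = 248 kN → 124 kN.
Block shear: A_gv = 720, A_nv = 480, A_nt = 160 mm²; R_n = min(0.6F_uA_nv, 0.6F_yA_gv) + U_bs·F_u·A_nt = 183.7 kN → 91.8 kN.
Bolt shear governs: 74.8 kN.

74.8 kN (bolt shear governs)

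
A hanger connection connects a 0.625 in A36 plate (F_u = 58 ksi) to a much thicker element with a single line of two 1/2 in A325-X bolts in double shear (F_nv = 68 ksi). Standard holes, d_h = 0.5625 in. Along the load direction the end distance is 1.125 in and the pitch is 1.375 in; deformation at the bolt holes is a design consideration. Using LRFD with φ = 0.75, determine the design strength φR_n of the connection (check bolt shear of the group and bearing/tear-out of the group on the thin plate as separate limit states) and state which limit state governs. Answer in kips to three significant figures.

Bolt shear: A_b = π·0.5²/4 = 0.1963 in²; R_n = 68 × 0.1963 × 2 × 2 = 53.41 kips → 0.75 × 53.41 = 40.1 kips.
Bearing (1.2 l_c t F_u ≤ 2.4 d t F_u): upper limit = 2.4·0.5·0.625·58 = 43.5 kips.
  Edge l_c = 1.125 − 0.5625/2 = 0.8438 → r_n = 36.7 kips; interior l_c = 1.375 − 0.5625 = 0.8125 → r_n = 35.34 kips.
  R_n,bearing = 1·36.7 + 1·35.34 = 72.05 kips → 0.75 × 72.05 = 54 kips.
Bolt shear governs: 40.1 kips.

40.1 kips (bolt shear governs)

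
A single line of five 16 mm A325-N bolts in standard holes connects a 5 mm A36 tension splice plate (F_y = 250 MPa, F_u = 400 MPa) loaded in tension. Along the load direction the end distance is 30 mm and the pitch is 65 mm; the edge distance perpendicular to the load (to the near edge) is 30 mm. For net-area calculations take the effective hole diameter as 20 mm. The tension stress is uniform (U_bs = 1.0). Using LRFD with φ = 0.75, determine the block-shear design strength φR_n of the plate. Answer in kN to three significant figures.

193 kN

Shear plane L_v = 30 + 4·65 = 290 mm; A_gv = 290 × 5 = 1450 mm².
A_nv = (290 − 4.5·20) × 5 = 1000 mm².
A_nt = (30 − 0.5·20) × 5 = 100 mm².
0.6 F_u A_nv = 240 kN; 0.6 F_y A_gv = 217.5 kN → shear yielding governs the shear term.
R_n = 217.5 + 1.0 × 400 × 100 / 1000 = 257.5 kN.
Design strength φR_n = 0.75 × 257.5 = 193 kN.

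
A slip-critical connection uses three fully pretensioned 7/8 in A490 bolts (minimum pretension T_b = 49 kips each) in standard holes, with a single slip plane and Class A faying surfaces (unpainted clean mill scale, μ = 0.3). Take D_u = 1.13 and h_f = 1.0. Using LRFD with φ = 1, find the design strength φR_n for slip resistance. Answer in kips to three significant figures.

49.8 kips

R_n = μ · D_u · h_f · T_b · n_s · n_b = 0.3 × 1.13 × 1.0 × 49 × 1 × 3 = 49.83 kips.
Design strength φR_n = 1 × 49.83 = 49.8 kips.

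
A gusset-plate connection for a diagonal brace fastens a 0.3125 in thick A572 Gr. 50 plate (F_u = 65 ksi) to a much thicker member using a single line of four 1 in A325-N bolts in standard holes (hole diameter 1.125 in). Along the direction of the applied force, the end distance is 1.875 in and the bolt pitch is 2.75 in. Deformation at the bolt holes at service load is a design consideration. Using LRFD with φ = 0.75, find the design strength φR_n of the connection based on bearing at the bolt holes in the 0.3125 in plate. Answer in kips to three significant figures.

113 kips

Per bolt r_n = 1.2 l_c t F_u ≤ 2.4 d t F_u; upper limit = 2.4 × 1 × 0.3125 × 65 = 48.75 kips.
Edge bolt: l_c = 1.875 − 1.125/2 = 1.312 in → 1.2 × 1.312 × 0.3125 × 65 = 31.99 → r_n = 31.99 kips.
Interior bolts: l_c = 2.75 − 1.125 = 1.625 in → 1.2 × 1.625 × 0.3125 × 65 = 39.61 → r_n = 39.61 kips.
R_n = 1 × 31.99 + 3 × 39.61 = 150.8 kips.
Design strength φR_n = 0.75 × 150.8 = 113 kips.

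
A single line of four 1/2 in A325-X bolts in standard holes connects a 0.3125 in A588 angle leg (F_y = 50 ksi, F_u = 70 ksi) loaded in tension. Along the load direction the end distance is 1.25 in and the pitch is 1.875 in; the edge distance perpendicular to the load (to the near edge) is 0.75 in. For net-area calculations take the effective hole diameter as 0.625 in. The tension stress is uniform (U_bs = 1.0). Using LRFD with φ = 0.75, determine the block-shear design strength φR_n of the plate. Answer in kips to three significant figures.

53.3 kips

Shear plane L_v = 1.25 + 3·1.875 = 6.875 in; A_gv = 6.875 × 0.3125 = 2.148 in².
A_nv = (6.875 − 3.5·0.625) × 0.3125 = 1.465 in².
A_nt = (0.75 − 0.5·0.625) × 0.3125 = 0.1367 in².
0.6 F_u A_nv = 61.52 kips; 0.6 F_y A_gv = 64.45 kips → shear rupture governs the shear term.
R_n = 61.52 + 1.0 × 70 × 0.1367 = 71.09 kips.
Design strength φR_n = 0.75 × 71.09 = 53.3 kips.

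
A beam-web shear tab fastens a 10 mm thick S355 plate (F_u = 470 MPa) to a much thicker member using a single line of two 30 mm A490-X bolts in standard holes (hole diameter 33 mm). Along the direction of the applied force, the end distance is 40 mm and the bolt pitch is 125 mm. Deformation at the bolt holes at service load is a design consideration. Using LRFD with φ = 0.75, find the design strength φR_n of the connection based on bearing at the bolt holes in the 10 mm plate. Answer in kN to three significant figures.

353 kN

Per bolt r_n = 1.2 l_c t F_u ≤ 2.4 d t F_u; upper limit = 2.4 × 30 × 10 × 470 / 1000 = 338.4 kN.
Edge bolt: l_c = 40 − 33/2 = 23.5 mm → 1.2 × 23.5 × 10 × 470 / 1000 = 132.5 → r_n = 132.5 kN.
Interior bolts: l_c = 125 − 33 = 92 mm → 1.2 × 92 × 10 × 470 / 1000 = 518.9 → r_n = 338.4 kN.
R_n = 1 × 132.5 + 1 × 338.4 = 470.9 kN.
Design strength φR_n = 0.75 × 470.9 = 353 kN.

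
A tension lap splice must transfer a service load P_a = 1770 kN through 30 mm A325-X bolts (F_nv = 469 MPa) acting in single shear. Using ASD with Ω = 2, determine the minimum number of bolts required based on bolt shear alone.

A_b = π·30²/4 = 706.9 mm².
Per-bolt allowable strength R_n/Ω = 469 × 706.9 × 1 / 1000 / 2 = 165.8 kN.
n ≥ 1770 / 165.8 = 10.68 → use 11 bolts.

11 bolts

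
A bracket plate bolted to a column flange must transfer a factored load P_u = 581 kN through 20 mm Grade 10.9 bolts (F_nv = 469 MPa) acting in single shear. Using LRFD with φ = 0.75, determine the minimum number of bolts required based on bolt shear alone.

6 bolts

A_b = π·20²/4 = 314.2 mm².
Per-bolt design strength φR_n = 0.75 × 469 × 314.2 × 1 / 1000 = 110.5 kN.
n ≥ 581 / 110.5 = 5.258 → use 6 bolts.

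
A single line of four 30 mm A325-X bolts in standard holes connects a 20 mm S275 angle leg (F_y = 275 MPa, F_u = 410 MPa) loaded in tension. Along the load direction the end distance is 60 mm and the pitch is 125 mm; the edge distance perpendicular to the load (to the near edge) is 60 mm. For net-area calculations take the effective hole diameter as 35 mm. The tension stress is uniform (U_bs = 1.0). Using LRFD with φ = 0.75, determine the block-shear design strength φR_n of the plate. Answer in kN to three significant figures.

1340 kN

Shear plane L_v = 60 + 3·125 = 435 mm; A_gv = 435 × 20 = 8700 mm².
A_nv = (435 − 3.5·35) × 20 = 6250 mm².
A_nt = (60 − 0.5·35) × 20 = 850 mm².
0.6 F_u A_nv = 1538 kN; 0.6 F_y A_gv = 1436 kN → shear yielding governs the shear term.
R_n = 1436 + 1.0 × 410 × 850 / 1000 = 1784 kN.
Design strength φR_n = 0.75 × 1784 = 1340 kN.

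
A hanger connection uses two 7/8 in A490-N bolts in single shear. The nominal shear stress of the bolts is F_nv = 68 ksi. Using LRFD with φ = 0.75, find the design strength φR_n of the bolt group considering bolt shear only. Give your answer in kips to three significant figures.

61.3 kips

A_b = π × 0.875² / 4 = 0.6013 in².
R_n = F_nv · A_b · n · n_s = 68 × 0.6013 × 2 × 1 = 81.78 kips.
Design strength φR_n = 0.75 × 81.78 = 61.3 kips.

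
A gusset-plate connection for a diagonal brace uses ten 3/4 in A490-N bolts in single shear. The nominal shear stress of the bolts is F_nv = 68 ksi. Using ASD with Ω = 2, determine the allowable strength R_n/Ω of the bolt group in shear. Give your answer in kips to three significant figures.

150 kips

A_b = π × 0.75² / 4 = 0.4418 in².
R_n = F_nv · A_b · n · n_s = 68 × 0.4418 × 10 × 1 = 300.4 kips.
Allowable strength R_n/Ω = 300.4 / 2 = 150 kips.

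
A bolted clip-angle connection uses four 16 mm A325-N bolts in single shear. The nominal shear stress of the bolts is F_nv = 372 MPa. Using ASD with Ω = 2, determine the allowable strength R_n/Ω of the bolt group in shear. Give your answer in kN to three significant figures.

A_b = π × 16² / 4 = 201.1 mm².
R_n = F_nv · A_b · n · n_s = 372 × 201.1 × 4 × 1 / 1000 = 299.2 kN.
Allowable strength R_n/Ω = 299.2 / 2 = 150 kN.

150 kN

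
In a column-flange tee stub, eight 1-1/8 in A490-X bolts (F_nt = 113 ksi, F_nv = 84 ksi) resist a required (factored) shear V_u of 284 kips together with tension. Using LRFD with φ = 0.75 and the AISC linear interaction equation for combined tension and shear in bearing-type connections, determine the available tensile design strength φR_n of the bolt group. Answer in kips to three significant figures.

A_b = π·1.125²/4 = 0.994 in²; f_rv = 284 / (8 × 0.994) = 35.71 ksi.
F'_nt = 1.3 F_nt − (F_nt / φF_nv) f_rv = 1.3·113 − (113/(0.75·84))·35.71 = 82.84 ksi, capped at F_nt → F'_nt = 82.84 ksi.
R_n = F'_nt · A_b · n = 82.84 × 0.994 × 8 = 658.8 kips.
Design strength φR_n = 0.75 × 658.8 = 494 kips.

494 kips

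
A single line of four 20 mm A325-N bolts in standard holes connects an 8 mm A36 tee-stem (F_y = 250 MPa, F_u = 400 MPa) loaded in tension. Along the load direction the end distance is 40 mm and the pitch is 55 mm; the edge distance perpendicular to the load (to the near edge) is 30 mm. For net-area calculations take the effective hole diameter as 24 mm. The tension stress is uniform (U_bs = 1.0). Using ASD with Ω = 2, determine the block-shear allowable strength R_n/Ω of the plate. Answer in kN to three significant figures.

Shear plane L_v = 40 + 3·55 = 205 mm; A_gv = 205 × 8 = 1640 mm².
A_nv = (205 − 3.5·24) × 8 = 968 mm².
A_nt = (30 − 0.5·24) × 8 = 144 mm².
0.6 F_u A_nv = 232.3 kN; 0.6 F_y A_gv = 246 kN → shear rupture governs the shear term.
R_n = 232.3 + 1.0 × 400 × 144 / 1000 = 289.9 kN.
Allowable strength R_n/Ω = 289.9 / 2 = 145 kN.

145 kN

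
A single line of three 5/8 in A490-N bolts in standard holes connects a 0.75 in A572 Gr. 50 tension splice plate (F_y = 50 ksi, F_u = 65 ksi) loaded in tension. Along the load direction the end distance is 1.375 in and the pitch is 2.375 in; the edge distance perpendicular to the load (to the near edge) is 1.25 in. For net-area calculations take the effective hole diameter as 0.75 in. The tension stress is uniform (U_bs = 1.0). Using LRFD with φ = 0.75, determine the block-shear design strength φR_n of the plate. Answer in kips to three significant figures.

125 kips

Shear plane L_v = 1.375 + 2·2.375 = 6.125 in; A_gv = 6.125 × 0.75 = 4.594 in².
A_nv = (6.125 − 2.5·0.75) × 0.75 = 3.188 in².
A_nt = (1.25 − 0.5·0.75) × 0.75 = 0.6562 in².
0.6 F_u A_nv = 124.3 kips; 0.6 F_y A_gv = 137.8 kips → shear rupture governs the shear term.
R_n = 124.3 + 1.0 × 65 × 0.6562 = 167 kips.
Design strength φR_n = 0.75 × 167 = 125 kips.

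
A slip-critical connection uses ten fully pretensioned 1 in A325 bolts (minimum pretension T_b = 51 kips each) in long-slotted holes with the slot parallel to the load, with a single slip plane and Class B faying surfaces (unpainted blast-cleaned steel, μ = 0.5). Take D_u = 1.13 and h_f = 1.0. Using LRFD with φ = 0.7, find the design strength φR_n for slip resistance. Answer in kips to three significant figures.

202 kips

R_n = μ · D_u · h_f · T_b · n_s · n_b = 0.5 × 1.13 × 1.0 × 51 × 1 × 10 = 288.1 kips.
Design strength φR_n = 0.7 × 288.1 = 202 kips.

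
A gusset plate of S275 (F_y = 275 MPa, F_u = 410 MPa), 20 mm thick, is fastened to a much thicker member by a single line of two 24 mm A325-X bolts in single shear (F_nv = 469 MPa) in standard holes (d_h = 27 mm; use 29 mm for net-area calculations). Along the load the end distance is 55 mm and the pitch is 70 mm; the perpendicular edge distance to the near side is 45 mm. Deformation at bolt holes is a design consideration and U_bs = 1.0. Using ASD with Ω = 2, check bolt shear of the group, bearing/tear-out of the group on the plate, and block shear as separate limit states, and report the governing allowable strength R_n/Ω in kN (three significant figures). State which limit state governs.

Bolt shear: A_b = π·24²/4 = 452.4 mm²; R_n = 469 × 452.4 × 2 × 1 / 1000 = 424.3 kN → 424.3 / 2 = 212 kN.
Bearing: edge l_c = 41.5, r_n = 408.4 kN; interior l_c = 43, r_n = 423.1 kN; R_n = 408.4 + 1·423.1 = 831.5 kN → 416 kN.
Block shear: A_gv = 2500, A_nv = 1630, A_nt = 610 mm²; R_n = min(0.6F_uA_nv, 0.6F_yA_gv) + U_bs·F_u·A_nt = 651.1 kN → 326 kN.
Bolt shear governs: 212 kN.

212 kN (bolt shear governs)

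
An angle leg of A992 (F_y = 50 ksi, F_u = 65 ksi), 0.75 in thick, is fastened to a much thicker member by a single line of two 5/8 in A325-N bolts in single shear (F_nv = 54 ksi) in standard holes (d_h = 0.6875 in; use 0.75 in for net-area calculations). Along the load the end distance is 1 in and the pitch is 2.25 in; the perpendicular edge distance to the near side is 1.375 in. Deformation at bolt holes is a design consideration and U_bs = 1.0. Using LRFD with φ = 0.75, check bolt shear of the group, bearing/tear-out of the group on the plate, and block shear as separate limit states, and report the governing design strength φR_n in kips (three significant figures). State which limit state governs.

Bolt shear: A_b = π·0.625²/4 = 0.3068 in²; R_n = 54 × 0.3068 × 2 × 1 = 33.13 kips → 0.75 × 33.13 = 24.9 kips.
Bearing: edge l_c = 0.6562, r_n = 38.39 kips; interior l_c = 1.562, r_n = 73.12 kips; R_n = 38.39 + 1·73.12 = 111.5 kips → 83.6 kips.
Block shear: A_gv = 2.438, A_nv = 1.594, A_nt = 0.75 in²; R_n = min(0.6F_uA_nv, 0.6F_yA_gv) + U_bs·F_u·A_nt = 110.9 kips → 83.2 kips.
Bolt shear governs: 24.9 kips.

24.9 kips (bolt shear governs)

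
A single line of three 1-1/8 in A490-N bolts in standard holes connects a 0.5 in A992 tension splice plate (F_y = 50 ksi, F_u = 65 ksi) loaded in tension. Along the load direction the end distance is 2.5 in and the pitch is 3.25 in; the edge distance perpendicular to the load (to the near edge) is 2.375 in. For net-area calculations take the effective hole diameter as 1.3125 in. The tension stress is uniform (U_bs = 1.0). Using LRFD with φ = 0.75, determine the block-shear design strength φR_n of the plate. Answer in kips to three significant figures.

Shear plane L_v = 2.5 + 2·3.25 = 9 in; A_gv = 9 × 0.5 = 4.5 in².
A_nv = (9 − 2.5·1.3125) × 0.5 = 2.859 in².
A_nt = (2.375 − 0.5·1.3125) × 0.5 = 0.8594 in².
0.6 F_u A_nv = 111.5 kips; 0.6 F_y A_gv = 135 kips → shear rupture governs the shear term.
R_n = 111.5 + 1.0 × 65 × 0.8594 = 167.4 kips.
Design strength φR_n = 0.75 × 167.4 = 126 kips.

126 kips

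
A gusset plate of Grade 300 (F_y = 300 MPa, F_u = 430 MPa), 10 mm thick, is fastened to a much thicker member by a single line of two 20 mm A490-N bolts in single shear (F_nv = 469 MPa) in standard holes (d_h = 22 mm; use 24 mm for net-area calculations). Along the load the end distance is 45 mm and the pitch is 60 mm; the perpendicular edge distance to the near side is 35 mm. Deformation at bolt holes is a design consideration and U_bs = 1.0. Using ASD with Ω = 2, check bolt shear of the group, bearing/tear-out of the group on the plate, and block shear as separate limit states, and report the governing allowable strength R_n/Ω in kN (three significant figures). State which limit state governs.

138 kN (block shear governs)

Bolt shear: A_b = π·20²/4 = 314.2 mm²; R_n = 469 × 314.2 × 2 × 1 / 1000 = 294.7 kN → 294.7 / 2 = 147 kN.
Bearing: edge l_c = 34, r_n = 175.4 kN; interior l_c = 38, r_n = 196.1 kN; R_n = 175.4 + 1·196.1 = 371.5 kN → 186 kN.
Block shear: A_gv = 1050, A_nv = 690, A_nt = 230 mm²; R_n = min(0.6F_uA_nv, 0.6F_yA_gv) + U_bs·F_u·A_nt = 276.9 kN → 138 kN.
Block shear governs: 138 kN.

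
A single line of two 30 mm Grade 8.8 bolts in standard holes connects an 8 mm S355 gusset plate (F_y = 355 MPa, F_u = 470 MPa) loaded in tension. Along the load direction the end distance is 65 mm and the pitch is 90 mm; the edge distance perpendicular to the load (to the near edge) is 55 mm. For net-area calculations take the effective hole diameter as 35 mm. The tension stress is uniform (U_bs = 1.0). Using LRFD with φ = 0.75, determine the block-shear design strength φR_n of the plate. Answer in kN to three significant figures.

Shear plane L_v = 65 + 1·90 = 155 mm; A_gv = 155 × 8 = 1240 mm².
A_nv = (155 − 1.5·35) × 8 = 820 mm².
A_nt = (55 − 0.5·35) × 8 = 300 mm².
0.6 F_u A_nv = 231.2 kN; 0.6 F_y A_gv = 264.1 kN → shear rupture governs the shear term.
R_n = 231.2 + 1.0 × 470 × 300 / 1000 = 372.2 kN.
Design strength φR_n = 0.75 × 372.2 = 279 kN.

279 kN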